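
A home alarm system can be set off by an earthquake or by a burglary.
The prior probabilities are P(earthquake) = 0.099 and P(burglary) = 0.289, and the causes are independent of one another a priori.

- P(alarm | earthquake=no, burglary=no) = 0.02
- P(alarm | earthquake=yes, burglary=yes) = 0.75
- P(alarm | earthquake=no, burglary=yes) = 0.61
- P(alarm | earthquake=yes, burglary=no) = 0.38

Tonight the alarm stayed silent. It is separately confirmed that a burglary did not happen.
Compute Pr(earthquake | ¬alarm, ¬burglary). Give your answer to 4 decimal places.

P(¬alarm | ¬burglary) = 0.98*0.901 + 0.62*0.099 = 0.882980 + 0.061380 = 0.944360
Of this, 0.061380 comes from 0.62*0.099 (the earthquake=true cases).
Hence the posterior is 0.061380/0.944360 ≈ 0.0650.

Pr(earthquake | ¬alarm, ¬burglary) ≈ 0.0650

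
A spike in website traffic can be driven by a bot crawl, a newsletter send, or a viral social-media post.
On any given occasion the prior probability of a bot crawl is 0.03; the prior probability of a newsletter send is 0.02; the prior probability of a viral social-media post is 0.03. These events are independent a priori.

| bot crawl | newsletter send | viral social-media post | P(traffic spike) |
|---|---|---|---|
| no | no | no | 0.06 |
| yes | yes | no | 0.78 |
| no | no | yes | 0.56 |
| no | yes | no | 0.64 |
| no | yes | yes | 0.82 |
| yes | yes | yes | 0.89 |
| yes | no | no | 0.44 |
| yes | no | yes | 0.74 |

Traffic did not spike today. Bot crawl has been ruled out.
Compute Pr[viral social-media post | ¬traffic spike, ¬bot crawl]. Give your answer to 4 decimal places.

Pr[viral social-media post | ¬traffic spike, ¬bot crawl] ≈ 0.0143

P(¬traffic spike | ¬bot crawl) = 0.94*0.98*0.97 + 0.44*0.98*0.03 + 0.36*0.02*0.97 + 0.18*0.02*0.03 = 0.893564 + 0.012936 + 0.006984 + 0.000108 = 0.913592
Restricting to configurations with viral social-media post present: 0.012936 + 0.000108 = 0.013044.
P(viral social-media post | ¬traffic spike, ¬bot crawl) = 0.013044 / 0.913592 ≈ 0.0143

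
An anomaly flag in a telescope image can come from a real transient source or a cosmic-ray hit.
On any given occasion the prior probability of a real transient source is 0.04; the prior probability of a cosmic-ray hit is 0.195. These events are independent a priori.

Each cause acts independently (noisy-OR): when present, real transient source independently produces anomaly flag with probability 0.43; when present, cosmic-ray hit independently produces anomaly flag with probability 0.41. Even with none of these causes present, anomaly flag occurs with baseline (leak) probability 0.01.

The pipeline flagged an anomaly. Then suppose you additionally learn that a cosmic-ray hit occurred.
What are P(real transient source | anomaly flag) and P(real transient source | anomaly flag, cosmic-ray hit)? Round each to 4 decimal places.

Under noisy-OR, P(anomaly flag | causes) = 1 − (1−0.01)·∏(1−qᵢ) over the active causes.
By total probability over the 4 (real transient source, cosmic-ray hit) configurations:
  P(anomaly flag) = 0.01×0.96×0.805 + 0.4159×0.96×0.195 + 0.4357×0.04×0.805 + 0.667063×0.04×0.195
        = 0.007728 + 0.077856 + 0.014030 + 0.005203 = 0.104817
The terms with real transient source present sum to 0.019233, so
  P(real transient source | anomaly flag) = 0.019233 / 0.104817 ≈ 0.1835

With the extra evidence:
P(anomaly flag | cosmic-ray hit) = 0.4159×0.96 + 0.667063×0.04 = 0.399264 + 0.026683 = 0.425947
The real transient source-present share is 0.667063×0.04 = 0.026683.
Hence the posterior is 0.026683/0.425947 ≈ 0.0626.

P(real transient source | anomaly flag) ≈ 0.1835; P(real transient source | anomaly flag, cosmic-ray hit) ≈ 0.0626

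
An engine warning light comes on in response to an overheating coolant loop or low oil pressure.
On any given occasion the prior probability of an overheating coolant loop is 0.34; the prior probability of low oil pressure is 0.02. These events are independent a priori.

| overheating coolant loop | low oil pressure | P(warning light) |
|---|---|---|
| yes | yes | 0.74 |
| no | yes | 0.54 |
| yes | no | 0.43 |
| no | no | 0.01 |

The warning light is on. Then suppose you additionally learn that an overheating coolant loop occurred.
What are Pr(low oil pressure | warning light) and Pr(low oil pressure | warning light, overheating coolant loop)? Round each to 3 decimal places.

Sum P(warning light|·) weighted by the priors over the 4 (overheating coolant loop, low oil pressure) configurations:
  P(warning light) = 0.01·0.66·0.98 + 0.54·0.66·0.02 + 0.43·0.34·0.98 + 0.74·0.34·0.02
        = 0.006468 + 0.007128 + 0.143276 + 0.005032 = 0.161904
Keeping only the low oil pressure-present terms gives 0.012160, so
  P(low oil pressure | warning light) = 0.012160 / 0.161904 ≈ 0.075

With the extra evidence:
P(warning light | overheating coolant loop) = 0.43·0.98 + 0.74·0.02 = 0.421400 + 0.014800 = 0.436200
Of this, 0.014800 comes from 0.74·0.02 (the low oil pressure=true cases).
Hence the posterior is 0.014800/0.436200 ≈ 0.034.

Pr(low oil pressure | warning light) ≈ 0.075; Pr(low oil pressure | warning light, overheating coolant loop) ≈ 0.034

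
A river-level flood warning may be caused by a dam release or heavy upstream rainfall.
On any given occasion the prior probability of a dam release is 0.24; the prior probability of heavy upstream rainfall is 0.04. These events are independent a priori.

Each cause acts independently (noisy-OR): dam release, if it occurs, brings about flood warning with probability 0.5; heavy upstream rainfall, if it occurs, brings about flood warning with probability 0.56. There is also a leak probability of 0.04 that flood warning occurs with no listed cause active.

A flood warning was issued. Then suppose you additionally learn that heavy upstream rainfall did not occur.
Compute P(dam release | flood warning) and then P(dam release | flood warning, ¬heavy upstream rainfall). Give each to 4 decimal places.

Under noisy-OR, P(flood warning | causes) = 1 − (1−0.04)·∏(1−qᵢ) over the active causes.
P(flood warning) = 0.04*0.76*0.96 + 0.5776*0.76*0.04 + 0.52*0.24*0.96 + 0.7888*0.24*0.04 = 0.029184 + 0.017559 + 0.119808 + 0.007572 = 0.174123
Of this, 0.127380 comes from 0.119808 + 0.007572 (the dam release=true cases).
Hence the posterior is 0.127380/0.174123 ≈ 0.7316.

With the extra evidence:
Enumerate both values of dam release and weight by the priors:
  P(flood warning | ¬heavy upstream rainfall) = 0.04*0.76 + 0.52*0.24
        = 0.030400 + 0.124800 = 0.155200
Keeping only the dam release-present terms gives 0.124800, so
  P(dam release | flood warning, ¬heavy upstream rainfall) = 0.124800 / 0.155200 ≈ 0.8041

P(dam release | flood warning) ≈ 0.7316; P(dam release | flood warning, ¬heavy upstream rainfall) ≈ 0.8041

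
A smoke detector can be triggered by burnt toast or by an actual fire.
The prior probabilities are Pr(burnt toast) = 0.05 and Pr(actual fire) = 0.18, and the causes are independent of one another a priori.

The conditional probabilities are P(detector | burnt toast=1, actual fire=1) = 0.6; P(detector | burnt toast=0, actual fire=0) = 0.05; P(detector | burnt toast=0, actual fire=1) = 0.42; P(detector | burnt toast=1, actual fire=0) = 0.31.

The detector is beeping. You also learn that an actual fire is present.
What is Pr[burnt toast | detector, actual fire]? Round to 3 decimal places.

Pr[burnt toast | detector, actual fire] ≈ 0.070

Weight on burnt toast=true, given the evidence: 0.6·0.05 = 0.030000
The normalizing constant is 0.42·0.95 + 0.6·0.05 = 0.429000
Posterior = 0.030000 / 0.429000 ≈ 0.070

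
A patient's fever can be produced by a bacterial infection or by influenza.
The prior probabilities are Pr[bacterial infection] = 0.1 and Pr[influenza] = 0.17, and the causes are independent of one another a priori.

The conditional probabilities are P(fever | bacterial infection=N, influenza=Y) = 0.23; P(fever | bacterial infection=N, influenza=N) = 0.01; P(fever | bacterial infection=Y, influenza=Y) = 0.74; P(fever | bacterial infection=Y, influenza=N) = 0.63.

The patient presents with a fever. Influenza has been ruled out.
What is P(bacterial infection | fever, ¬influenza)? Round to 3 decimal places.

P(bacterial infection | fever, ¬influenza) ≈ 0.875

Numerator (weight on configurations with bacterial infection): 0.63·0.1 = 0.063000
The normalizing constant is 0.01·0.9 + 0.63·0.1 = 0.072000
Posterior = 0.063000 / 0.072000 ≈ 0.875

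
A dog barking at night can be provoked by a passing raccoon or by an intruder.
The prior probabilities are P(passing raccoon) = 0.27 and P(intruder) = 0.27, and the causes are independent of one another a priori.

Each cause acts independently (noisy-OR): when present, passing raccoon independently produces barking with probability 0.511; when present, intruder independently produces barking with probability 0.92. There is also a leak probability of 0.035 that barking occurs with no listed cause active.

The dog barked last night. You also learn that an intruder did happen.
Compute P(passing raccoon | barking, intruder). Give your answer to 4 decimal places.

P(passing raccoon | barking, intruder) ≈ 0.2783

Under noisy-OR, P(barking | causes) = 1 − (1−0.035)·∏(1−qᵢ) over the active causes.
P(barking | intruder) = 0.9228*0.73 + 0.962249*0.27 = 0.673644 + 0.259807 = 0.933451
Of this, 0.259807 comes from 0.962249*0.27 (the passing raccoon=true cases).
Hence the posterior is 0.259807/0.933451 ≈ 0.2783.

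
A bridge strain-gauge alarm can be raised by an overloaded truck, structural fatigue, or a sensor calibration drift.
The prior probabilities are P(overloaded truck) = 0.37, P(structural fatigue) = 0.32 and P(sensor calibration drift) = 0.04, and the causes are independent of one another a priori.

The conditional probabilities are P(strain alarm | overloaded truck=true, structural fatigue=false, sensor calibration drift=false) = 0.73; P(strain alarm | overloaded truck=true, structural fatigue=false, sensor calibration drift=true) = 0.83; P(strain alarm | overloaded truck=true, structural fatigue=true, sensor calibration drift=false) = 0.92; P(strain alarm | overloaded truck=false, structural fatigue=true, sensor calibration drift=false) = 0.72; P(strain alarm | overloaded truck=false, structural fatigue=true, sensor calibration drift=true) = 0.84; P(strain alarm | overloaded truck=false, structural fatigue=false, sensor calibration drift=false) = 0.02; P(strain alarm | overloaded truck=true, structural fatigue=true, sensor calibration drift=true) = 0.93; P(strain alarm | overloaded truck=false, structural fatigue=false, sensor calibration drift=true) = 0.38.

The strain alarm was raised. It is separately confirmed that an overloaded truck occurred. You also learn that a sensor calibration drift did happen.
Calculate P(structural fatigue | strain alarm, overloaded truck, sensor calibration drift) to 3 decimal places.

P(structural fatigue | strain alarm, overloaded truck, sensor calibration drift) ≈ 0.345

For the numerator, keep only structural fatigue=true terms: 0.93·0.32 = 0.297600
Denominator P(strain alarm | overloaded truck, sensor calibration drift): 0.83·0.68 + 0.93·0.32 = 0.862000
P(structural fatigue | strain alarm, overloaded truck, sensor calibration drift) = 0.297600/0.862000 ≈ 0.345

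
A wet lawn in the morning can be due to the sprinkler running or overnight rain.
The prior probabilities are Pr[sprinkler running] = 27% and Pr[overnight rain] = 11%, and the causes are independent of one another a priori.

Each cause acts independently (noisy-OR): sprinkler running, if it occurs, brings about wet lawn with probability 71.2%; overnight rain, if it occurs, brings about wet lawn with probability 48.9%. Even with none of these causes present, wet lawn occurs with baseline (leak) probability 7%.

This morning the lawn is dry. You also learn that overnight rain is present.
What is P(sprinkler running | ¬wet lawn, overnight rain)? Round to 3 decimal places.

Under noisy-OR, P(wet lawn | causes) = 1 − (1−0.07)·∏(1−qᵢ) over the active causes.
Sum P(¬wet lawn|·) weighted by the priors over both values of sprinkler running:
  P(¬wet lawn | overnight rain) = 0.47523·0.73 + 0.136866·0.27
        = 0.346918 + 0.036954 = 0.383872
The terms with sprinkler running present sum to 0.036954, so
  P(sprinkler running | ¬wet lawn, overnight rain) = 0.036954 / 0.383872 ≈ 0.096

P(sprinkler running | ¬wet lawn, overnight rain) ≈ 0.096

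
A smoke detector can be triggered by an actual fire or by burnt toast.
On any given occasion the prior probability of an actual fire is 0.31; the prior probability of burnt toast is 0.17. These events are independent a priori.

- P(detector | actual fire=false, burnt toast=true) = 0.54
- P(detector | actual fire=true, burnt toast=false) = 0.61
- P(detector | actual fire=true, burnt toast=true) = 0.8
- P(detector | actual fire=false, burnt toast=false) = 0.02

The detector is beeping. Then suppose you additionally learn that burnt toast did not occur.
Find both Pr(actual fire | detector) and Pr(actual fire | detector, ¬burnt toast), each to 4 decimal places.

Pr(actual fire | detector) ≈ 0.7269; Pr(actual fire | detector, ¬burnt toast) ≈ 0.9320

P(detector) = 0.02*0.69*0.83 + 0.54*0.69*0.17 + 0.61*0.31*0.83 + 0.8*0.31*0.17 = 0.011454 + 0.063342 + 0.156953 + 0.042160 = 0.273909
Restricting to configurations with actual fire present: 0.156953 + 0.042160 = 0.199113.
So P(actual fire | detector) = 0.199113/0.273909 ≈ 0.7269.

Now condition on the additional information:
P(detector | ¬burnt toast) = 0.02·0.69 + 0.61·0.31 = 0.013800 + 0.189100 = 0.202900
Restricting to configurations with actual fire present: 0.61·0.31 = 0.189100.
Hence the posterior is 0.189100/0.202900 ≈ 0.9320.
With burnt toast excluded, actual fire must carry more of the explanatory weight for the detector.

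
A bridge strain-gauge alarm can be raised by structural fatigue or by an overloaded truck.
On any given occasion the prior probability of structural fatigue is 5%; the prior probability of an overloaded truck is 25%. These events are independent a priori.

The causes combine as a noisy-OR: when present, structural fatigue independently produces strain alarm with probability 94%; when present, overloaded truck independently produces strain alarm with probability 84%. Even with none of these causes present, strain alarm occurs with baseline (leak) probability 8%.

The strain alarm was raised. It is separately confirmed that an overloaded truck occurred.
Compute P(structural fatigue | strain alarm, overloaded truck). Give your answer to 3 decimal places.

P(structural fatigue | strain alarm, overloaded truck) ≈ 0.058

Under noisy-OR, P(strain alarm | causes) = 1 − (1−0.08)·∏(1−qᵢ) over the active causes.
Numerator (weight on configurations with structural fatigue): 0.991168*0.05 = 0.049558
Denominator P(strain alarm | overloaded truck): 0.8528*0.95 + 0.991168*0.05 = 0.859718
P(structural fatigue | strain alarm, overloaded truck) = 0.049558/0.859718 ≈ 0.058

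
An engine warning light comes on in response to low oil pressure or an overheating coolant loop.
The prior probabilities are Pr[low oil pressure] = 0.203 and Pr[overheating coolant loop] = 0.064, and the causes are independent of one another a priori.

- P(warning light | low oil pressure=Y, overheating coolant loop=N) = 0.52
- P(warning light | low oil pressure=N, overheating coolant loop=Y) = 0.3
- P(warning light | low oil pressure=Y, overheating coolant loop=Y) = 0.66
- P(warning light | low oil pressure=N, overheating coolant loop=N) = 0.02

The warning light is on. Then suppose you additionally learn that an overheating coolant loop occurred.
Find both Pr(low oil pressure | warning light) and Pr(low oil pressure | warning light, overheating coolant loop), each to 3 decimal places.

Enumerate the 4 (low oil pressure, overheating coolant loop) configurations and weight by the priors:
  P(warning light) = 0.02·0.797·0.936 + 0.3·0.797·0.064 + 0.52·0.203·0.936 + 0.66·0.203·0.064
        = 0.014920 + 0.015302 + 0.098804 + 0.008575 = 0.137601
Keeping only the low oil pressure-present terms gives 0.107379, so
  P(low oil pressure | warning light) = 0.107379 / 0.137601 ≈ 0.780

Now also conditioning on overheating coolant loop=true:
Enumerate both values of low oil pressure and weight by the priors:
  P(warning light | overheating coolant loop) = 0.3×0.797 + 0.66×0.203
        = 0.239100 + 0.133980 = 0.373080
Keeping only the low oil pressure-present terms gives 0.133980, so
  P(low oil pressure | warning light, overheating coolant loop) = 0.133980 / 0.373080 ≈ 0.359
The drop from 0.780 to 0.359 is the explaining-away (discounting) effect.

Pr(low oil pressure | warning light) ≈ 0.780; Pr(low oil pressure | warning light, overheating coolant loop) ≈ 0.359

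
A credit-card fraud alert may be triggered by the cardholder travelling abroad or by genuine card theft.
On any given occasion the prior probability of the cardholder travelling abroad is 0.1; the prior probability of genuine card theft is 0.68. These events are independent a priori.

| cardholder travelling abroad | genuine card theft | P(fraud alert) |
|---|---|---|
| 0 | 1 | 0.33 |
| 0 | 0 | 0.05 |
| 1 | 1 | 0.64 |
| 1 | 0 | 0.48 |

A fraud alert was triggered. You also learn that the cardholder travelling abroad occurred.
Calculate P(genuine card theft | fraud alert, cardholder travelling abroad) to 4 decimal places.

For the numerator, keep only genuine card theft=true terms: 0.64*0.68 = 0.435200
The normalizing constant is 0.48*0.32 + 0.64*0.68 = 0.588800
Posterior = 0.435200 / 0.588800 ≈ 0.7391

P(genuine card theft | fraud alert, cardholder travelling abroad) ≈ 0.7391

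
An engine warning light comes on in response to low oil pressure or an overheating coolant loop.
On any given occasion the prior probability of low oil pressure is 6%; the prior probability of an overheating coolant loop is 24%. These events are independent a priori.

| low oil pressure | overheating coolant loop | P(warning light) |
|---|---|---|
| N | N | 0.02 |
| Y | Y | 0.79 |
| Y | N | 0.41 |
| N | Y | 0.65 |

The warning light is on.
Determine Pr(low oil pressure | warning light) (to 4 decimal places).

Pr(low oil pressure | warning light) ≈ 0.1574

Weight on low oil pressure=true, given the evidence: 0.018696 + 0.011376 = 0.030072
Denominator P(warning light): 0.02·0.94·0.76 + 0.65·0.94·0.24 + 0.41·0.06·0.76 + 0.79·0.06·0.24 = 0.191000
Posterior = 0.030072 / 0.191000 ≈ 0.1574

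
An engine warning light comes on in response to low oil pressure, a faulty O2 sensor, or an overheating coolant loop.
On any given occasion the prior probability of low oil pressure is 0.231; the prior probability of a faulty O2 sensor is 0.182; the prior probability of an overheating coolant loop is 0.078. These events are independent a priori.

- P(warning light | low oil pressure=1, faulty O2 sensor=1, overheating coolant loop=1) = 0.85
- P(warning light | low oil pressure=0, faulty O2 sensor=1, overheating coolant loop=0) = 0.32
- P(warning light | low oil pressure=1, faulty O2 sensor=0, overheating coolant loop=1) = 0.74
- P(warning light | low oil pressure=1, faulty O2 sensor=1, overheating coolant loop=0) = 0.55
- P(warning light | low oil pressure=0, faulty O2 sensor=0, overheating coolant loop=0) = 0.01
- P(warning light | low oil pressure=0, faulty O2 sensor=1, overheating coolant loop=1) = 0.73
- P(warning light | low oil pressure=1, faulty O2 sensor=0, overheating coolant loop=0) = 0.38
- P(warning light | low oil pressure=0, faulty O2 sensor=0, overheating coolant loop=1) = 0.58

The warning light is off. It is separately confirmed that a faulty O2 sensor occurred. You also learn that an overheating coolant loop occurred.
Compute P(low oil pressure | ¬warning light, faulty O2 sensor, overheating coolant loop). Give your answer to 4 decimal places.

P(¬warning light | faulty O2 sensor, overheating coolant loop) = 0.27·0.769 + 0.15·0.231 = 0.207630 + 0.034650 = 0.242280
Of this, 0.034650 comes from 0.15·0.231 (the low oil pressure=true cases).
Hence the posterior is 0.034650/0.242280 ≈ 0.1430.

P(low oil pressure | ¬warning light, faulty O2 sensor, overheating coolant loop) ≈ 0.1430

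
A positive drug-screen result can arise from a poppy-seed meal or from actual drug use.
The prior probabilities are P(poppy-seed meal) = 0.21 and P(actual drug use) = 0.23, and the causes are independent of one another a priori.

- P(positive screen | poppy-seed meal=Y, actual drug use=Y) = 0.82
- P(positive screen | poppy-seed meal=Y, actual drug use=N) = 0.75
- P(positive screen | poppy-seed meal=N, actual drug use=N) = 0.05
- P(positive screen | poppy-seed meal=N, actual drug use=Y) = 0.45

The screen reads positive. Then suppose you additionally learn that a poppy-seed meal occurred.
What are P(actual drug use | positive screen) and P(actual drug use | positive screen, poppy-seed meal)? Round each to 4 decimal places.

Sum P(positive screen|·) weighted by the priors over the 4 (poppy-seed meal, actual drug use) configurations:
  P(positive screen) = 0.05×0.79×0.77 + 0.45×0.79×0.23 + 0.75×0.21×0.77 + 0.82×0.21×0.23
        = 0.030415 + 0.081765 + 0.121275 + 0.039606 = 0.273061
Configurations with actual drug use contribute 0.121371, so
  P(actual drug use | positive screen) = 0.121371 / 0.273061 ≈ 0.4445

Now condition on the additional information:
P(positive screen | poppy-seed meal) = 0.75*0.77 + 0.82*0.23 = 0.577500 + 0.188600 = 0.766100
Of this, 0.188600 comes from 0.82*0.23 (the actual drug use=true cases).
Hence the posterior is 0.188600/0.766100 ≈ 0.2462.
Conditioning on poppy-seed meal lowers the posterior on actual drug use: the classic explaining-away effect in a common-effect structure.

P(actual drug use | positive screen) ≈ 0.4445; P(actual drug use | positive screen, poppy-seed meal) ≈ 0.2462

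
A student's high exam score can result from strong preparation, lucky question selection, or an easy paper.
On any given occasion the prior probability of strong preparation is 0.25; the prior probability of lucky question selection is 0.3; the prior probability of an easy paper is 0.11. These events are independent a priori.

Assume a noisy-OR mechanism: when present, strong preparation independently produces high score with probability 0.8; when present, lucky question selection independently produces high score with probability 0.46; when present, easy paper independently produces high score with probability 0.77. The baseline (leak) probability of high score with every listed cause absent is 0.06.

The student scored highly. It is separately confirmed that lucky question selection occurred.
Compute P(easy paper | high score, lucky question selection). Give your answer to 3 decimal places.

P(easy paper | high score, lucky question selection) ≈ 0.159

Under noisy-OR, P(high score | causes) = 1 − (1−0.06)·∏(1−qᵢ) over the active causes.
Weight on easy paper=true, given the evidence: 0.072868 + 0.026858 = 0.099726
The normalizing constant is 0.4924*0.75*0.89 + 0.883252*0.75*0.11 + 0.89848*0.25*0.89 + 0.97665*0.25*0.11 = 0.628315
P(easy paper | high score, lucky question selection) = 0.099726/0.628315 ≈ 0.159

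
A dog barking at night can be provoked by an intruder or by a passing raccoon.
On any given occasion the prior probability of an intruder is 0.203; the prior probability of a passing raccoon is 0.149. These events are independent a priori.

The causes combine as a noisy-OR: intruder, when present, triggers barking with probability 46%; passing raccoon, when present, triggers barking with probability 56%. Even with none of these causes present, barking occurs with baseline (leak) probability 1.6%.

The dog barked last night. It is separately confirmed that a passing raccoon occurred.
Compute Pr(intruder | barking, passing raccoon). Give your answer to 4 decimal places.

Under noisy-OR, P(barking | causes) = 1 − (1−0.016)·∏(1−qᵢ) over the active causes.
Numerator (weight on configurations with intruder): 0.766202*0.203 = 0.155539
Denominator P(barking | passing raccoon): 0.56704*0.797 + 0.766202*0.203 = 0.607470
Posterior = 0.155539 / 0.607470 ≈ 0.2560

Pr(intruder | barking, passing raccoon) ≈ 0.2560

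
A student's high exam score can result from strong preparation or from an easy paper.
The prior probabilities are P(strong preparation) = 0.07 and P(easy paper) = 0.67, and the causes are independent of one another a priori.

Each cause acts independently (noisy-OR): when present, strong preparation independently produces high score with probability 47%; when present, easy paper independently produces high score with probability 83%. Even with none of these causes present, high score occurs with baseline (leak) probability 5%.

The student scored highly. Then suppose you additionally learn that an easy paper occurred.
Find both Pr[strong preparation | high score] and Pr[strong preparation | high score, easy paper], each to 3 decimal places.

Under noisy-OR, P(high score | causes) = 1 − (1−0.05)·∏(1−qᵢ) over the active causes.
P(high score) = 0.05*0.93*0.33 + 0.8385*0.93*0.67 + 0.4965*0.07*0.33 + 0.914405*0.07*0.67 = 0.015345 + 0.522469 + 0.011469 + 0.042886 = 0.592169
Of this, 0.054355 comes from 0.011469 + 0.042886 (the strong preparation=true cases).
P(strong preparation | high score) = 0.054355 / 0.592169 ≈ 0.092

Now condition on the additional information:
P(high score | easy paper) = 0.8385*0.93 + 0.914405*0.07 = 0.779805 + 0.064008 = 0.843813
Restricting to configurations with strong preparation present: 0.914405*0.07 = 0.064008.
P(strong preparation | high score, easy paper) = 0.064008 / 0.843813 ≈ 0.076

Pr[strong preparation | high score] ≈ 0.092; Pr[strong preparation | high score, easy paper] ≈ 0.076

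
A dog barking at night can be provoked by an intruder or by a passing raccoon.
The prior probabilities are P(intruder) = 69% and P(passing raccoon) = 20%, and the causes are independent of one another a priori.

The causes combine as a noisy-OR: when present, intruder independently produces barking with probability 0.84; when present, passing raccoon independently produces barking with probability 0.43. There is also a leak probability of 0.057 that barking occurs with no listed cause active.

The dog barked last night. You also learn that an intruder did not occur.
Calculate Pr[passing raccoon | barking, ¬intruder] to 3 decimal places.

Under noisy-OR, P(barking | causes) = 1 − (1−0.057)·∏(1−qᵢ) over the active causes.
Sum P(barking|·) weighted by the priors over both values of passing raccoon:
  P(barking | ¬intruder) = 0.057·0.8 + 0.46249·0.2
        = 0.045600 + 0.092498 = 0.138098
The terms with passing raccoon present sum to 0.092498, so
  P(passing raccoon | barking, ¬intruder) = 0.092498 / 0.138098 ≈ 0.670

Pr[passing raccoon | barking, ¬intruder] ≈ 0.670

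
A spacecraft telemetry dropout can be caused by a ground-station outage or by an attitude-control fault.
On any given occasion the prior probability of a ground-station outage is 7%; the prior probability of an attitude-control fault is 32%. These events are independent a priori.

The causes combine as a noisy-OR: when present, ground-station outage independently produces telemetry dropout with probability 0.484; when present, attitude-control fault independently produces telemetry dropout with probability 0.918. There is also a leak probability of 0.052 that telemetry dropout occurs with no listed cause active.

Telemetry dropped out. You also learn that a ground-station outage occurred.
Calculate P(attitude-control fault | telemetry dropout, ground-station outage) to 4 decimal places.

Under noisy-OR, P(telemetry dropout | causes) = 1 − (1−0.052)·∏(1−qᵢ) over the active causes.
For the numerator, keep only attitude-control fault=true terms: 0.959888×0.32 = 0.307164
Denominator P(telemetry dropout | ground-station outage): 0.510832×0.68 + 0.959888×0.32 = 0.654530
Posterior = 0.307164 / 0.654530 ≈ 0.4693

P(attitude-control fault | telemetry dropout, ground-station outage) ≈ 0.4693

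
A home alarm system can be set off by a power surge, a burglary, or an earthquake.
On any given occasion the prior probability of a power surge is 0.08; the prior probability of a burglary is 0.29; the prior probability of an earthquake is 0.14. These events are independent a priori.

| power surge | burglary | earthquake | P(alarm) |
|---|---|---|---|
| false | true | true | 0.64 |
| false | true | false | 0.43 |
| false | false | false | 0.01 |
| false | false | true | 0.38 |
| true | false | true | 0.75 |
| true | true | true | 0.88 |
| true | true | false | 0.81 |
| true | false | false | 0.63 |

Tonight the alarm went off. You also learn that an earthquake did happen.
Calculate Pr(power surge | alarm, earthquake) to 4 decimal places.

P(alarm | earthquake) = 0.38×0.92×0.71 + 0.64×0.92×0.29 + 0.75×0.08×0.71 + 0.88×0.08×0.29 = 0.248216 + 0.170752 + 0.042600 + 0.020416 = 0.481984
Of this, 0.063016 comes from 0.042600 + 0.020416 (the power surge=true cases).
P(power surge | alarm, earthquake) = 0.063016 / 0.481984 ≈ 0.1307

Pr(power surge | alarm, earthquake) ≈ 0.1307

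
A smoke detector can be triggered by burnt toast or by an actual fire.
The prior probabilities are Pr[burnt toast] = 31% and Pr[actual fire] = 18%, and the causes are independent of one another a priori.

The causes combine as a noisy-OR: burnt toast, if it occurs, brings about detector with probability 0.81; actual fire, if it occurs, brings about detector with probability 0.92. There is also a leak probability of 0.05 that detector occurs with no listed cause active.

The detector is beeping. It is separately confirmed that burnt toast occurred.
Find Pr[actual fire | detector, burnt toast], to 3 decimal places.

Under noisy-OR, P(detector | causes) = 1 − (1−0.05)·∏(1−qᵢ) over the active causes.
Numerator (weight on configurations with actual fire): 0.98556·0.18 = 0.177401
The normalizing constant is 0.8195·0.82 + 0.98556·0.18 = 0.849391
P(actual fire | detector, burnt toast) = 0.177401/0.849391 ≈ 0.209

Pr[actual fire | detector, burnt toast] ≈ 0.209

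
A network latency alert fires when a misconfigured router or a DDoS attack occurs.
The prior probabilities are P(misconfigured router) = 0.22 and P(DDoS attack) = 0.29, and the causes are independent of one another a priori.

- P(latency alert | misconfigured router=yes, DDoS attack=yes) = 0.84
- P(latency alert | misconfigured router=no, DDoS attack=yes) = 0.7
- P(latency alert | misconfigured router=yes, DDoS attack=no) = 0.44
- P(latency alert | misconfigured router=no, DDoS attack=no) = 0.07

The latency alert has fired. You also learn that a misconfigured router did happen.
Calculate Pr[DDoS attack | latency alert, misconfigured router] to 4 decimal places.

Pr[DDoS attack | latency alert, misconfigured router] ≈ 0.4381

Sum P(latency alert|·) weighted by the priors over both values of DDoS attack:
  P(latency alert | misconfigured router) = 0.44×0.71 + 0.84×0.29
        = 0.312400 + 0.243600 = 0.556000
Configurations with DDoS attack contribute 0.243600, so
  P(DDoS attack | latency alert, misconfigured router) = 0.243600 / 0.556000 ≈ 0.4381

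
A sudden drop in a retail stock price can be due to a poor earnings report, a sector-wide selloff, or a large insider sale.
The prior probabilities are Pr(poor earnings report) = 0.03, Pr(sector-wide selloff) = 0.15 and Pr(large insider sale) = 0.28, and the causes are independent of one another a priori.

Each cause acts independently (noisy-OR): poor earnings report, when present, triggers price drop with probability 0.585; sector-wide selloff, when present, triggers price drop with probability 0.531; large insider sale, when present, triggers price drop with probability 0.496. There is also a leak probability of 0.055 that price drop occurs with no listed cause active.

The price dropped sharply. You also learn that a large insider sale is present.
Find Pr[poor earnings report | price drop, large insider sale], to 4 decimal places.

Pr[poor earnings report | price drop, large insider sale] ≈ 0.0431

Under noisy-OR, P(price drop | causes) = 1 − (1−0.055)·∏(1−qᵢ) over the active causes.
P(price drop | large insider sale) = 0.52372×0.97×0.85 + 0.776625×0.97×0.15 + 0.802344×0.03×0.85 + 0.907299×0.03×0.15 = 0.431807 + 0.112999 + 0.020460 + 0.004083 = 0.569349
The poor earnings report-present share is 0.020460 + 0.004083 = 0.024543.
P(poor earnings report | price drop, large insider sale) = 0.024543 / 0.569349 ≈ 0.0431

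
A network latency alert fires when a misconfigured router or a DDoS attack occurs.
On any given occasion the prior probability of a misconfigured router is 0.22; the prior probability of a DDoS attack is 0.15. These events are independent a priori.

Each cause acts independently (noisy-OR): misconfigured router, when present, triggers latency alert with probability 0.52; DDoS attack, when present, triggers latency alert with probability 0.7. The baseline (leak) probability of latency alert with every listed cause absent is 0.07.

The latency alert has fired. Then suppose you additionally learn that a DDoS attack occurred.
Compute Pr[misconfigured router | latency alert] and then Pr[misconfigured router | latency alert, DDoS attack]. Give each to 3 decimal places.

Pr[misconfigured router | latency alert] ≈ 0.503; Pr[misconfigured router | latency alert, DDoS attack] ≈ 0.253

Under noisy-OR, P(latency alert | causes) = 1 − (1−0.07)·∏(1−qᵢ) over the active causes.
Numerator (weight on configurations with misconfigured router): 0.103523 + 0.028581 = 0.132104
Denominator P(latency alert): 0.07·0.78·0.85 + 0.721·0.78·0.15 + 0.5536·0.22·0.85 + 0.86608·0.22·0.15 = 0.262871
P(misconfigured router | latency alert) = 0.132104/0.262871 ≈ 0.503

With the extra evidence:
For the numerator, keep only misconfigured router=true terms: 0.86608×0.22 = 0.190538
Denominator P(latency alert | DDoS attack): 0.721×0.78 + 0.86608×0.22 = 0.752918
Posterior = 0.190538 / 0.752918 ≈ 0.253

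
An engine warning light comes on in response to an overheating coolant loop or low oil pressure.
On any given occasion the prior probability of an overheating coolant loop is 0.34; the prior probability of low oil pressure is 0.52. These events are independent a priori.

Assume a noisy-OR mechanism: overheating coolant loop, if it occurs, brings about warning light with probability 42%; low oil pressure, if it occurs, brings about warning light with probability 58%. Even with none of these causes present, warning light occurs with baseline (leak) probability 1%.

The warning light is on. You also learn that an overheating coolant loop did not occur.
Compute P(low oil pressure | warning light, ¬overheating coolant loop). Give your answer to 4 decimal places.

Under noisy-OR, P(warning light | causes) = 1 − (1−0.01)·∏(1−qᵢ) over the active causes.
Enumerate both values of low oil pressure and weight by the priors:
  P(warning light | ¬overheating coolant loop) = 0.01×0.48 + 0.5842×0.52
        = 0.004800 + 0.303784 = 0.308584
Configurations with low oil pressure contribute 0.303784, so
  P(low oil pressure | warning light, ¬overheating coolant loop) = 0.303784 / 0.308584 ≈ 0.9844

P(low oil pressure | warning light, ¬overheating coolant loop) ≈ 0.9844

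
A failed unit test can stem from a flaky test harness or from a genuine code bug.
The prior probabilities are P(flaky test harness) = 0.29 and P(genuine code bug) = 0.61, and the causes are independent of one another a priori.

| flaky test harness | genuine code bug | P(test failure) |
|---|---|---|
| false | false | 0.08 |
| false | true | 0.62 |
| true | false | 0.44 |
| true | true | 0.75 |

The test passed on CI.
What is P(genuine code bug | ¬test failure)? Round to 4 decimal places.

P(genuine code bug | ¬test failure) ≈ 0.3963

P(¬test failure) = 0.92·0.71·0.39 + 0.38·0.71·0.61 + 0.56·0.29·0.39 + 0.25·0.29·0.61 = 0.254748 + 0.164578 + 0.063336 + 0.044225 = 0.526887
Restricting to configurations with genuine code bug present: 0.164578 + 0.044225 = 0.208803.
Hence the posterior is 0.208803/0.526887 ≈ 0.3963.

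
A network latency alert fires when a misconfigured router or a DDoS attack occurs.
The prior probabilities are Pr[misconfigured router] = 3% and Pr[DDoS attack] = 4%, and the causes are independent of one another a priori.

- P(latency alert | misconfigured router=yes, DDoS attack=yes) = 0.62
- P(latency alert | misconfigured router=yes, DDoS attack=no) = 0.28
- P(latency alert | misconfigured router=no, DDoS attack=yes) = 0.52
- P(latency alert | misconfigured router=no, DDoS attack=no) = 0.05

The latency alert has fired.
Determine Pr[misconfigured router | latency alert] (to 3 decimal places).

Pr[misconfigured router | latency alert] ≈ 0.117

Enumerate the 4 (misconfigured router, DDoS attack) configurations and weight by the priors:
  P(latency alert) = 0.05×0.97×0.96 + 0.52×0.97×0.04 + 0.28×0.03×0.96 + 0.62×0.03×0.04
        = 0.046560 + 0.020176 + 0.008064 + 0.000744 = 0.075544
Keeping only the misconfigured router-present terms gives 0.008808, so
  P(misconfigured router | latency alert) = 0.008808 / 0.075544 ≈ 0.117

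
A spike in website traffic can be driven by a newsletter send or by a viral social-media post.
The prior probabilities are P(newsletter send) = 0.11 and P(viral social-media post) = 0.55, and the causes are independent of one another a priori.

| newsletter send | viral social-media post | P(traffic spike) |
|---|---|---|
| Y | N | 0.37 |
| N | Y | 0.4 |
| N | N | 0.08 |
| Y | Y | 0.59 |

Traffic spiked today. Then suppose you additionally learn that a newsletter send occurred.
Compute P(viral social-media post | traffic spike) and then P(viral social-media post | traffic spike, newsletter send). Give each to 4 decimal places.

P(viral social-media post | traffic spike) ≈ 0.8213; P(viral social-media post | traffic spike, newsletter send) ≈ 0.6609

P(traffic spike) = 0.08*0.89*0.45 + 0.4*0.89*0.55 + 0.37*0.11*0.45 + 0.59*0.11*0.55 = 0.032040 + 0.195800 + 0.018315 + 0.035695 = 0.281850
The viral social-media post-present share is 0.195800 + 0.035695 = 0.231495.
So P(viral social-media post | traffic spike) = 0.231495/0.281850 ≈ 0.8213.

Now also conditioning on newsletter send=true:
Sum P(traffic spike|·) weighted by the priors over both values of viral social-media post:
  P(traffic spike | newsletter send) = 0.37·0.45 + 0.59·0.55
        = 0.166500 + 0.324500 = 0.491000
Keeping only the viral social-media post-present terms gives 0.324500, so
  P(viral social-media post | traffic spike, newsletter send) = 0.324500 / 0.491000 ≈ 0.6609
Conditioning on newsletter send lowers the posterior on viral social-media post: the classic explaining-away effect in a common-effect structure.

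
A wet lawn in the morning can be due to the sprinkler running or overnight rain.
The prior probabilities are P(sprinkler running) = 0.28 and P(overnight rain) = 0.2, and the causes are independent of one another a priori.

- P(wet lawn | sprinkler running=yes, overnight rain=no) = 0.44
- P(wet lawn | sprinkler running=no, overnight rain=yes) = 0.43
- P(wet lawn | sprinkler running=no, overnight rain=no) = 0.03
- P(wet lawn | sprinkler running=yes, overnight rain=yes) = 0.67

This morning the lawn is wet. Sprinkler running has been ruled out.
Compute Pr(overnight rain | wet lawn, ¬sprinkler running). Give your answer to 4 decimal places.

Pr(overnight rain | wet lawn, ¬sprinkler running) ≈ 0.7818

By total probability over both values of overnight rain:
  P(wet lawn | ¬sprinkler running) = 0.03*0.8 + 0.43*0.2
        = 0.024000 + 0.086000 = 0.110000
Keeping only the overnight rain-present terms gives 0.086000, so
  P(overnight rain | wet lawn, ¬sprinkler running) = 0.086000 / 0.110000 ≈ 0.7818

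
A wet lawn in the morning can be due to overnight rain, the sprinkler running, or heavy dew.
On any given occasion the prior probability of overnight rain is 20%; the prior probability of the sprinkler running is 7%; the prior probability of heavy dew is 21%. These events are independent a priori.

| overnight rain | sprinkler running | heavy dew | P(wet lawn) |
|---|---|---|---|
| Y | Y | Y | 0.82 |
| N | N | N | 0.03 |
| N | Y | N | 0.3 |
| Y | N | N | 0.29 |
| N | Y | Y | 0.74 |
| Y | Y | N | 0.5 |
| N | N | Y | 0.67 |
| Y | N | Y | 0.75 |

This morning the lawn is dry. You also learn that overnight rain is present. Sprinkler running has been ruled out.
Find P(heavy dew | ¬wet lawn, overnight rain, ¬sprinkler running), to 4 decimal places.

P(heavy dew | ¬wet lawn, overnight rain, ¬sprinkler running) ≈ 0.0856

Weight on heavy dew=true, given the evidence: 0.25×0.21 = 0.052500
Normalizer over all consistent configurations: 0.71×0.79 + 0.25×0.21 = 0.613400
P(heavy dew | ¬wet lawn, overnight rain, ¬sprinkler running) = 0.052500/0.613400 ≈ 0.0856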